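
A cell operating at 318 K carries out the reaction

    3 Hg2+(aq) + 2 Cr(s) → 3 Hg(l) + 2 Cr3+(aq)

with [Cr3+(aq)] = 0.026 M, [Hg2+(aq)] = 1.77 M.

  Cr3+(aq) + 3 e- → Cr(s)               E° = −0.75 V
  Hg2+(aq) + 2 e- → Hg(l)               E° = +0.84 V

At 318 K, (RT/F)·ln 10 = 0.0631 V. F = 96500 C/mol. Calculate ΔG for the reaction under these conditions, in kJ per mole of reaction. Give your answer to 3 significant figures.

The standard cell potential is +0.84 − (−0.75) = +1.59 V, with n = 6 electrons in the balanced equation.
Here Q = [Cr3+(aq)]^2 / [Hg2+(aq)]^3 = 0.000122 (log Q = −3.914), giving E = +1.59 − (0.0631/6)·(−3.914) = +1.6312 V.
Finally ΔG = −nFE = −(6)(96500 C/mol)(+1.6312 V) = −944 kJ/mol.

−944 kJ/mol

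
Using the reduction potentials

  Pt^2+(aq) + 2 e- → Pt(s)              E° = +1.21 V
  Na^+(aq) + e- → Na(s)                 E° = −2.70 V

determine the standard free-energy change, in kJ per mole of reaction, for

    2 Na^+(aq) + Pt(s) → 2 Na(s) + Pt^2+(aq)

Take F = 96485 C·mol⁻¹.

In the reaction as written Na^+(aq) is reduced, so the Na⁺/Na couple is the cathode and Pt²⁺/Pt is the anode.
E°cell = −2.70 − (+1.21) = −3.91 V; balancing electrons gives n = 2.
ΔG° = −nFE°cell = −(2)(96485)(−3.91) J/mol = +755 kJ/mol.

+755 kJ/mol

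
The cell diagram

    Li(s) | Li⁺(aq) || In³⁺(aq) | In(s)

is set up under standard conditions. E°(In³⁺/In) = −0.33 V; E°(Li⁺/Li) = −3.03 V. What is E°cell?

By convention the left-hand electrode in cell notation is the anode (oxidation) and the right-hand electrode is the cathode (reduction).
E°cell = E°(right) − E°(left) = −0.33 − (−3.03) = +2.70 V.

+2.70 V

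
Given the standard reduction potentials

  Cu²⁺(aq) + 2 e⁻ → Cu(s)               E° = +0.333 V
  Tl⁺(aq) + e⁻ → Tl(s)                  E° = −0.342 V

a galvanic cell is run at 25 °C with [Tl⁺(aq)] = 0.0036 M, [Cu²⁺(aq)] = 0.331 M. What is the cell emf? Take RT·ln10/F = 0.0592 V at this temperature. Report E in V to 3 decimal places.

Cu²⁺/Cu is reduced (cathode, E° = +0.333 V) and Tl⁺/Tl is oxidized (anode).
E°cell = +0.333 − (−0.342) = +0.675 V, with n = 2 electrons transferred.
Balancing gives Cu²⁺(aq) + 2 Tl(s) → Cu(s) + 2 Tl⁺(aq); hence Q = [Tl⁺(aq)]^2 / [Cu²⁺(aq)] = 3.92×10^−5 (log Q = −4.407).
Applying E = E° − (RT ln10/nF)·log Q gives +0.675 − (0.0592/2)(−4.407) = +0.805 V.

+0.805 V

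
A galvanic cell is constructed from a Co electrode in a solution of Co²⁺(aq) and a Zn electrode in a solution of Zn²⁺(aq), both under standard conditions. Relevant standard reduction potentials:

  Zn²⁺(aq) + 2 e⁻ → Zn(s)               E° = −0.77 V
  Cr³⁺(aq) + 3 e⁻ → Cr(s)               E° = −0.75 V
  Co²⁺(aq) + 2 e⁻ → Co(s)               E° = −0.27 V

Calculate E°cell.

Of the two couples in this cell, the one with the more positive reduction potential is reduced at the cathode: here that is Co²⁺/Co (−0.27 V); Zn²⁺/Zn (−0.77 V) is the anode.
E°cell = E°(cathode) − E°(anode) = −0.27 − (−0.77) = +0.50 V.

+0.50 V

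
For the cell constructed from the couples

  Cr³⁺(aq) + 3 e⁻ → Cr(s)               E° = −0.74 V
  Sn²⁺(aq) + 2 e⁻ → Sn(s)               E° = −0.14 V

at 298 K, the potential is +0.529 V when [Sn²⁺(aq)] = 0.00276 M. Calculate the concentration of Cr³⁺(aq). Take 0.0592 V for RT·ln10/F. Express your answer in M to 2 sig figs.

0.57 M

The Sn²⁺/Sn couple has the larger reduction potential, so it is the cathode: E°cell = −0.14 − (−0.74) = +0.60 V and n = 6.
Rearranging E = E° − (0.0592/n)·log Q gives log Q = 6(+0.60 − (+0.529))/0.0592 = 7.196.
The balanced reaction is 3 Sn²⁺(aq) + 2 Cr(s) → 3 Sn(s) + 2 Cr³⁺(aq), so Q = [Cr³⁺(aq)]^2 / [Sn²⁺(aq)]^3.
Substituting the known concentrations and solving, log [Cr³⁺(aq)] = −0.241 and [Cr³⁺(aq)] = 0.57 M.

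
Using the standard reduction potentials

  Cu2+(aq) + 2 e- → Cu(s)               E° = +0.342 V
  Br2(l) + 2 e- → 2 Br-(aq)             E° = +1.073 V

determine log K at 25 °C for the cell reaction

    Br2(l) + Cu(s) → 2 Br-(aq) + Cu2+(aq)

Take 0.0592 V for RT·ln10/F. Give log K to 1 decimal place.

The Br₂/Br⁻ couple is reduced (cathode); E°cell = +1.073 − (+0.342) = +0.731 V with n = 2.
At equilibrium E = 0, so log K = nE°cell / 0.0592 = (2)(+0.731) / 0.0592 = 24.7.

log K = 24.7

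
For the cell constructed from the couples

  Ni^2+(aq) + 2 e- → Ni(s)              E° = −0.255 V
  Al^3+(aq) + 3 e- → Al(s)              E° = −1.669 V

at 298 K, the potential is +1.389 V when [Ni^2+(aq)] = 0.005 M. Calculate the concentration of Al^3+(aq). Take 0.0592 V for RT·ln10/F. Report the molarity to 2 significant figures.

The Ni²⁺/Ni couple has the larger reduction potential, so it is the cathode: E°cell = −0.255 − (−1.669) = +1.414 V and n = 6.
From the Nernst equation, log Q = n(E° − E)/0.0592 = 6·(+1.414 − (+1.389))/0.0592 = 2.534.
For 3 Ni^2+(aq) + 2 Al(s) → 3 Ni(s) + 2 Al^3+(aq), the reaction quotient is Q = [Al^3+(aq)]^2 / [Ni^2+(aq)]^3.
Isolating [Al^3+(aq)] in Q = 10^{2.534} yields log [Al^3+(aq)] = −2.185, i.e. 0.0065 M.

0.0065 M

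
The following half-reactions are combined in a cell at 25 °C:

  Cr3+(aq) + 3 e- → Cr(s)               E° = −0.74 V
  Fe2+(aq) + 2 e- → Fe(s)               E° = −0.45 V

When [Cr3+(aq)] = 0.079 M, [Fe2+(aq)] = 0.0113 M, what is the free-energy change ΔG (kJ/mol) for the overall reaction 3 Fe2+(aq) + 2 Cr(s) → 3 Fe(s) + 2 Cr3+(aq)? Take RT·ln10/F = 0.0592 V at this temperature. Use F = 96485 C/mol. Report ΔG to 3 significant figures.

E°cell = −0.45 − (−0.74) = +0.29 V; the balanced reaction transfers n = 6 electrons.
The reaction quotient is [Cr3+(aq)]^2 / [Fe2+(aq)]^3 = 4.33×10^3; by Nernst, E = +0.29 − (0.0592/6)(3.636) = +0.2541 V.
Then ΔG = −nFE = −6 × 96485 × +0.2541 J/mol = −147 kJ/mol.

−147 kJ/mol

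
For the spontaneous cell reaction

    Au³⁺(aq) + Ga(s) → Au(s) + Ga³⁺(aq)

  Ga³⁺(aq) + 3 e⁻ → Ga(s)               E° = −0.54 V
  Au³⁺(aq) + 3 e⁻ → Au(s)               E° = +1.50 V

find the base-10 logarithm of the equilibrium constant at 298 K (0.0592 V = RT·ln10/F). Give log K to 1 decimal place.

log K = 103.4

The Au³⁺/Au couple is reduced (cathode); E°cell = +1.50 − (−0.54) = +2.04 V with n = 3.
At equilibrium E = 0, so log K = nE°cell / 0.0592 = (3)(+2.04) / 0.0592 = 103.4.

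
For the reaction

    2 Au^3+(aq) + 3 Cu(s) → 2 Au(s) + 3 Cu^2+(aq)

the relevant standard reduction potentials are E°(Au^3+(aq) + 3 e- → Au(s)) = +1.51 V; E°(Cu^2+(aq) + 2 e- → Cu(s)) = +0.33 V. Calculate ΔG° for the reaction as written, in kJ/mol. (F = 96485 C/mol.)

−683 kJ/mol

In the reaction as written Au^3+(aq) is reduced, so the Au³⁺/Au couple is the cathode and Cu²⁺/Cu is the anode.
E°cell = +1.51 − (+0.33) = +1.18 V; balancing electrons gives n = 6.
ΔG° = −nFE°cell = −(6)(96485)(+1.18) J/mol = −683 kJ/mol.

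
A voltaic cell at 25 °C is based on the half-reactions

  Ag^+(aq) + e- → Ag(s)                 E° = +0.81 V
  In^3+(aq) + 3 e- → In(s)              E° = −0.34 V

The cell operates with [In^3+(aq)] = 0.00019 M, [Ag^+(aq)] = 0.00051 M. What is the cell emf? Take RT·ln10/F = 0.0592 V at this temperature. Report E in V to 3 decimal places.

Ag⁺/Ag is reduced (cathode, E° = +0.81 V) and In³⁺/In is oxidized (anode).
E°cell = +0.81 − (−0.34) = +1.15 V, with n = 3 electrons transferred.
Balancing gives 3 Ag^+(aq) + In(s) → 3 Ag(s) + In^3+(aq); hence Q = [In^3+(aq)] / [Ag^+(aq)]^3 = 1.43×10^6 (log Q = 6.156).
Applying E = E° − (RT ln10/nF)·log Q gives +1.15 − (0.0592/3)(6.156) = +1.029 V.

+1.029 V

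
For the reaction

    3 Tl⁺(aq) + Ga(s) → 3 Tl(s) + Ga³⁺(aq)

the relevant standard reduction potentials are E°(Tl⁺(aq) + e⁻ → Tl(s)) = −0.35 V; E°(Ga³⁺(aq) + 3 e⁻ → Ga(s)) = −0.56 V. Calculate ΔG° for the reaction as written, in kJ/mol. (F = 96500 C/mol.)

−60.8 kJ/mol

In the reaction as written Tl⁺(aq) is reduced, so the Tl⁺/Tl couple is the cathode and Ga³⁺/Ga is the anode.
E°cell = −0.35 − (−0.56) = +0.21 V; balancing electrons gives n = 3.
ΔG° = −nFE°cell = −(3)(96500)(+0.21) J/mol = −60.8 kJ/mol.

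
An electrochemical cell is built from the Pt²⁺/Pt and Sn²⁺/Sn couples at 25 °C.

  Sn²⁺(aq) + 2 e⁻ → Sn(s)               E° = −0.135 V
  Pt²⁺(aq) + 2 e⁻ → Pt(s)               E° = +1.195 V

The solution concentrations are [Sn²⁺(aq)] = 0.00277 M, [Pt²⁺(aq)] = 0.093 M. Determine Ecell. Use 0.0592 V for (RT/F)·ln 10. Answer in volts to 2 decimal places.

The Pt²⁺/Pt couple has the more positive E°, so it is the cathode; Sn²⁺/Sn is the anode.
E°cell = E°cat − E°an = +1.195 − (−0.135) = +1.330 V; n = 2.
The balanced reaction is Pt²⁺(aq) + Sn(s) → Pt(s) + Sn²⁺(aq), so Q = [Sn²⁺(aq)] / [Pt²⁺(aq)] = 0.0298 and log Q = −1.526.
E = E° − (0.0592/n)·log Q = +1.330 − (0.0592/2)(−1.526) = +1.38 V.

+1.38 V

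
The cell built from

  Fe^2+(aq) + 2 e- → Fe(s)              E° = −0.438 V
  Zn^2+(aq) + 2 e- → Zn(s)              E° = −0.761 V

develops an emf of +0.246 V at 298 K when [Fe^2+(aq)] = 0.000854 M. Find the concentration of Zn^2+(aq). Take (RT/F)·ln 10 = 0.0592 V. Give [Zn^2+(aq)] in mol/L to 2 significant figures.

0.34 M

The Fe²⁺/Fe couple has the larger reduction potential, so it is the cathode: E°cell = −0.438 − (−0.761) = +0.323 V and n = 2.
Rearranging E = E° − (0.0592/n)·log Q gives log Q = 2(+0.323 − (+0.246))/0.0592 = 2.601.
For Fe^2+(aq) + Zn(s) → Fe(s) + Zn^2+(aq), the reaction quotient is Q = [Zn^2+(aq)] / [Fe^2+(aq)].
Solving for the unknown gives log [Zn^2+(aq)] = −0.468, so [Zn^2+(aq)] ≈ 0.34 M.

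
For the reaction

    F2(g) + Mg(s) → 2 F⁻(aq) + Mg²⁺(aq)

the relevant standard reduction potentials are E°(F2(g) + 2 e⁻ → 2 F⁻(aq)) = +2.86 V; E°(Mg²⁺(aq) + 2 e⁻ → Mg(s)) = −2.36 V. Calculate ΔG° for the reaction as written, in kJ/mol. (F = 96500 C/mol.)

In the reaction as written F2(g) is reduced, so the F₂/F⁻ couple is the cathode and Mg²⁺/Mg is the anode.
E°cell = +2.86 − (−2.36) = +5.22 V; balancing electrons gives n = 2.
ΔG° = −nFE°cell = −(2)(96500)(+5.22) J/mol = −1007 kJ/mol.

−1007 kJ/mol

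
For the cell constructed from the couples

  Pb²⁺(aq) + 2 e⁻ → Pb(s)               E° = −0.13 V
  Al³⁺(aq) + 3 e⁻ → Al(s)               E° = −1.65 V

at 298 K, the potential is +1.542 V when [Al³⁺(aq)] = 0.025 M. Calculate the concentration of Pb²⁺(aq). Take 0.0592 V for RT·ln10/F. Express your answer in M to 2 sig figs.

0.47 M

With Pb²⁺/Pb at the cathode and Al³⁺/Al at the anode, E°cell = −0.13 − (−1.65) = +1.52 V (n = 6).
From the Nernst equation, log Q = n(E° − E)/0.0592 = 6·(+1.52 − (+1.542))/0.0592 = −2.230.
For 3 Pb²⁺(aq) + 2 Al(s) → 3 Pb(s) + 2 Al³⁺(aq), the reaction quotient is Q = [Al³⁺(aq)]^2 / [Pb²⁺(aq)]^3.
Isolating [Pb²⁺(aq)] in Q = 10^{−2.230} yields log [Pb²⁺(aq)] = −0.325, i.e. 0.47 M.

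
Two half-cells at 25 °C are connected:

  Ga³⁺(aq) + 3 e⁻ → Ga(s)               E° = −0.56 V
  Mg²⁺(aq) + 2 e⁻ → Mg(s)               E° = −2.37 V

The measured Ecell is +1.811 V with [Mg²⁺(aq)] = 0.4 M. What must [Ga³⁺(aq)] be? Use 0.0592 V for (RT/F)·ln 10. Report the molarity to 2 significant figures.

Ga³⁺/Ga is the cathode (higher E°); E°cell = −0.56 − (−2.37) = +1.81 V with n = 6.
Since E = E° − (0.0592/n)·log Q, log Q = n(E° − E)/0.0592 = −0.101.
The balanced reaction is 2 Ga³⁺(aq) + 3 Mg(s) → 2 Ga(s) + 3 Mg²⁺(aq), so Q = [Mg²⁺(aq)]^3 / [Ga³⁺(aq)]^2.
Isolating [Ga³⁺(aq)] in Q = 10^{−0.101} yields log [Ga³⁺(aq)] = −0.546, i.e. 0.28 M.

0.28 M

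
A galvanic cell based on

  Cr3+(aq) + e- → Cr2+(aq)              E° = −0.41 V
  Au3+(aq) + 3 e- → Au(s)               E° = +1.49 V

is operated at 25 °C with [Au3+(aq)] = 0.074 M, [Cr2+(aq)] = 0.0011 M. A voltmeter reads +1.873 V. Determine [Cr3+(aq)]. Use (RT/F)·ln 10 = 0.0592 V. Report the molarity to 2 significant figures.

0.0013 M

The Au³⁺/Au couple has the larger reduction potential, so it is the cathode: E°cell = +1.49 − (−0.41) = +1.90 V and n = 3.
Rearranging E = E° − (0.0592/n)·log Q gives log Q = 3(+1.90 − (+1.873))/0.0592 = 1.368.
Balancing electrons gives Au3+(aq) + 3 Cr2+(aq) → Au(s) + 3 Cr3+(aq); thus Q = [Cr3+(aq)]^3 / ([Au3+(aq)]·[Cr2+(aq)]^3).
Isolating [Cr3+(aq)] in Q = 10^{1.368} yields log [Cr3+(aq)] = −2.880, i.e. 0.0013 M.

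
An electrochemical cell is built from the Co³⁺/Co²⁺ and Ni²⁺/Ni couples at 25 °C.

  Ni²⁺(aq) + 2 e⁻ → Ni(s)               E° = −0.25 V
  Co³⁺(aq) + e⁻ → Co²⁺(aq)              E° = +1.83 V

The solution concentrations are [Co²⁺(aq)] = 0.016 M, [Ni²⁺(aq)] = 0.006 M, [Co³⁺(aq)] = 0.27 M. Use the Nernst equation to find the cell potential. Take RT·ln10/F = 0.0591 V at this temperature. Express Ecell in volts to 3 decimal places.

Co³⁺/Co²⁺ is reduced (cathode, E° = +1.83 V) and Ni²⁺/Ni is oxidized (anode).
The standard potential is +1.83 − (−0.25) = +2.08 V and the balanced reaction transfers n = 2 electrons.
For the overall reaction 2 Co³⁺(aq) + Ni(s) → 2 Co²⁺(aq) + Ni²⁺(aq), Q = ([Co²⁺(aq)]^2·[Ni²⁺(aq)]) / [Co³⁺(aq)]^2 = 2.11×10^−5, giving log Q = −4.676.
E = E° − (0.0591/n)·log Q = +2.08 − (0.0591/2)(−4.676) = +2.218 V.

+2.218 V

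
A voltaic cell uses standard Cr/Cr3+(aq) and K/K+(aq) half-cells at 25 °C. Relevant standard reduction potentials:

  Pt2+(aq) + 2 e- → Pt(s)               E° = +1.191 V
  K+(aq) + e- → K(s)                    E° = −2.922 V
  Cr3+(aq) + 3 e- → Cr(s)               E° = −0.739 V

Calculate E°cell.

+2.183 V

The Cr³⁺/Cr couple has the higher E°, so Cr ion is reduced (cathode) and K is oxidized (anode).
E°cell = E°(cathode) − E°(anode) = −0.739 − (−2.922) = +2.183 V.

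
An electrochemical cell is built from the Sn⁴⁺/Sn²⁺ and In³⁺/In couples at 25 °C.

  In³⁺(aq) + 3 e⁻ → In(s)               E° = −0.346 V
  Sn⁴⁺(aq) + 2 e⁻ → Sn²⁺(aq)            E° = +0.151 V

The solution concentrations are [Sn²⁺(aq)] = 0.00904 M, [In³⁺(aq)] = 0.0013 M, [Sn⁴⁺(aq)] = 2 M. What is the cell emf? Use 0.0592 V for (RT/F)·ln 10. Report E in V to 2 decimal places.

The Sn⁴⁺/Sn²⁺ couple has the more positive E°, so it is the cathode; In³⁺/In is the anode.
The standard potential is +0.151 − (−0.346) = +0.497 V and the balanced reaction transfers n = 6 electrons.
The balanced reaction is 3 Sn⁴⁺(aq) + 2 In(s) → 3 Sn²⁺(aq) + 2 In³⁺(aq), so Q = ([Sn²⁺(aq)]^3·[In³⁺(aq)]^2) / [Sn⁴⁺(aq)]^3 = 1.56×10^−13 and log Q = −12.807.
E = E° − (0.0592/n)·log Q = +0.497 − (0.0592/6)(−12.807) = +0.62 V.

+0.62 V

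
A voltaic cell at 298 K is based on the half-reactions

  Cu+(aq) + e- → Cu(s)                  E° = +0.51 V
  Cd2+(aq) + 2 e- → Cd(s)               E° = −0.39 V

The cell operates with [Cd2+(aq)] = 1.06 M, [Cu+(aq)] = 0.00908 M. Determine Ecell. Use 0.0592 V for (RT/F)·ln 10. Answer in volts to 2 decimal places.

Cu⁺/Cu is reduced (cathode, E° = +0.51 V) and Cd²⁺/Cd is oxidized (anode).
The standard potential is +0.51 − (−0.39) = +0.90 V and the balanced reaction transfers n = 2 electrons.
For the overall reaction 2 Cu+(aq) + Cd(s) → 2 Cu(s) + Cd2+(aq), Q = [Cd2+(aq)] / [Cu+(aq)]^2 = 1.29×10^4, giving log Q = 4.109.
By the Nernst equation, E = +0.90 − (0.0592/2)·(4.109) = +0.78 V.

+0.78 V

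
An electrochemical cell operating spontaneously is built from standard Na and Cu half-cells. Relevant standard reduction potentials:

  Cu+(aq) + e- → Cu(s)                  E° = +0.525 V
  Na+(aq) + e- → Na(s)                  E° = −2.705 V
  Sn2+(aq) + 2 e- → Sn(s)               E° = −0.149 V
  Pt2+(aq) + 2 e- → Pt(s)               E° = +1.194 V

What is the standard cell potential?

+3.230 V

Of the two couples in this cell, the one with the more positive reduction potential is reduced at the cathode: here that is Cu⁺/Cu (+0.525 V); Na⁺/Na (−2.705 V) is the anode.
E°cell = E°(cathode) − E°(anode) = +0.525 − (−2.705) = +3.230 V.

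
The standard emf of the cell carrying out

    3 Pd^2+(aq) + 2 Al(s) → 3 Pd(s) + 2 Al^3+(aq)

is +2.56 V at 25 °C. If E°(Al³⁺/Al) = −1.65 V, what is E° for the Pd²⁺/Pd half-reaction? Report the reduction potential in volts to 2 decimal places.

In the reaction as written the Pd²⁺/Pd couple is reduced (cathode) and Al³⁺/Al is oxidized (anode), so E°cell = E°(Pd²⁺/Pd) − E°(Al³⁺/Al).
E°(Pd²⁺/Pd) = E°cell + E°(anode) = +2.56 + (−1.65) = +0.91 V.

+0.91 V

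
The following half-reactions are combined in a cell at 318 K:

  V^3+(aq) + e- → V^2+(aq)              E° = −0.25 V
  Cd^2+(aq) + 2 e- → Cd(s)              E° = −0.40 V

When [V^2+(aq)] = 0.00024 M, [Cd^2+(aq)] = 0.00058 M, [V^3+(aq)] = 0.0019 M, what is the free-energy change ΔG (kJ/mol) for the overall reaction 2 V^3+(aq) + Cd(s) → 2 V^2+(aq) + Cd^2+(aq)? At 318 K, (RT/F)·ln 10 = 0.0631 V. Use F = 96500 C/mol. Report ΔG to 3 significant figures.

E°cell = −0.25 − (−0.40) = +0.15 V; the balanced reaction transfers n = 2 electrons.
Q = ([V^2+(aq)]^2·[Cd^2+(aq)]) / [V^3+(aq)]^2 = 9.25×10^−6, so log Q = −5.034 and E = +0.15 − (0.0631/2)(−5.034) = +0.3088 V.
ΔG = −nFE = −(2)(96500)(+0.3088) J/mol = −59.6 kJ/mol.

−59.6 kJ/mol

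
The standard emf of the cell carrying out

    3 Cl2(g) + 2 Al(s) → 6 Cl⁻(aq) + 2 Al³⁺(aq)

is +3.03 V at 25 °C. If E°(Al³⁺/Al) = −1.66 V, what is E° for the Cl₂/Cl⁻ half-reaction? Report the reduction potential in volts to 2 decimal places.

In the reaction as written the Cl₂/Cl⁻ couple is reduced (cathode) and Al³⁺/Al is oxidized (anode), so E°cell = E°(Cl₂/Cl⁻) − E°(Al³⁺/Al).
E°(Cl₂/Cl⁻) = E°cell + E°(anode) = +3.03 + (−1.66) = +1.37 V.

+1.37 V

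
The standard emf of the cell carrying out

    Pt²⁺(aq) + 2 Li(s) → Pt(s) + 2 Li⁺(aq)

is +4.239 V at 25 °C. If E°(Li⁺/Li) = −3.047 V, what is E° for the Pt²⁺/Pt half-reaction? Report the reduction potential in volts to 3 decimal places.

+1.192 V

In the reaction as written the Pt²⁺/Pt couple is reduced (cathode) and Li⁺/Li is oxidized (anode), so E°cell = E°(Pt²⁺/Pt) − E°(Li⁺/Li).
E°(Pt²⁺/Pt) = E°cell + E°(anode) = +4.239 + (−3.047) = +1.192 V.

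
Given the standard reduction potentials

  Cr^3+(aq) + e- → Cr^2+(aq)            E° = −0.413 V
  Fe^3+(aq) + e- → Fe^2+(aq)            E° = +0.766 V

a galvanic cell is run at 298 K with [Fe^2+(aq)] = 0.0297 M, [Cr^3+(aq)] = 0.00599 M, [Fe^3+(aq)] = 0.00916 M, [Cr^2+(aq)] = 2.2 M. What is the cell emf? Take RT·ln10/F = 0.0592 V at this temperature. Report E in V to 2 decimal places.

Since E°(Fe³⁺/Fe²⁺) > E°(Cr³⁺/Cr²⁺), Fe³⁺/Fe²⁺ serves as the cathode.
The standard potential is +0.766 − (−0.413) = +1.179 V and the balanced reaction transfers n = 1 electron.
The balanced reaction is Fe^3+(aq) + Cr^2+(aq) → Fe^2+(aq) + Cr^3+(aq), so Q = ([Fe^2+(aq)]·[Cr^3+(aq)]) / ([Fe^3+(aq)]·[Cr^2+(aq)]) = 0.00883 and log Q = −2.054.
E = E° − (0.0592/n)·log Q = +1.179 − (0.0592/1)(−2.054) = +1.30 V.

+1.30 V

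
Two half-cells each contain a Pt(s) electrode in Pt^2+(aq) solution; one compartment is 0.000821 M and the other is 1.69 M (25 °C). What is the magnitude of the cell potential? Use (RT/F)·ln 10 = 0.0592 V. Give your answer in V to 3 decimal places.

For a concentration cell E°cell = 0, since both electrodes use the same couple.
The compartment with the higher Pt^2+(aq) concentration (1.69 M) acts as the cathode; ions are reduced there and produced at the dilute (0.000821 M) anode.
With n = 2, Ecell = −(0.0592/2)·log([dilute]/[conc]) = −(0.0592/2)·log(0.000821/1.69) = +0.098 V.

0.098 V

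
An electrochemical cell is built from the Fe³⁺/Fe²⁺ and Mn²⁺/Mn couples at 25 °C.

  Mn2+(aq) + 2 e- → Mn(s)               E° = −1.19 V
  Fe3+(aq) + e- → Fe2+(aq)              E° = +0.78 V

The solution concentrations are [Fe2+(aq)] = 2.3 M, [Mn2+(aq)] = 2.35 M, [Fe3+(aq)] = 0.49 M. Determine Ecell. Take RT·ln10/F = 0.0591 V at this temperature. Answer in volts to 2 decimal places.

The Fe³⁺/Fe²⁺ couple has the more positive E°, so it is the cathode; Mn²⁺/Mn is the anode.
The standard potential is +0.78 − (−1.19) = +1.97 V and the balanced reaction transfers n = 2 electrons.
For the overall reaction 2 Fe3+(aq) + Mn(s) → 2 Fe2+(aq) + Mn2+(aq), Q = ([Fe2+(aq)]^2·[Mn2+(aq)]) / [Fe3+(aq)]^2 = 51.8, giving log Q = 1.714.
By the Nernst equation, E = +1.97 − (0.0591/2)·(1.714) = +1.92 V.

+1.92 V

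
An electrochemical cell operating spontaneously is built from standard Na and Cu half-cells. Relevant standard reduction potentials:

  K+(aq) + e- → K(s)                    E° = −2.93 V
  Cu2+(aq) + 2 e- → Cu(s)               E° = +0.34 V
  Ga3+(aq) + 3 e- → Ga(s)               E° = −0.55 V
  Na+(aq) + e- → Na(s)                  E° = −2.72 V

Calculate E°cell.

Of the two couples in this cell, the one with the more positive reduction potential is reduced at the cathode: here that is Cu²⁺/Cu (+0.34 V); Na⁺/Na (−2.72 V) is the anode.
E°cell = E°(cathode) − E°(anode) = +0.34 − (−2.72) = +3.06 V.

+3.06 V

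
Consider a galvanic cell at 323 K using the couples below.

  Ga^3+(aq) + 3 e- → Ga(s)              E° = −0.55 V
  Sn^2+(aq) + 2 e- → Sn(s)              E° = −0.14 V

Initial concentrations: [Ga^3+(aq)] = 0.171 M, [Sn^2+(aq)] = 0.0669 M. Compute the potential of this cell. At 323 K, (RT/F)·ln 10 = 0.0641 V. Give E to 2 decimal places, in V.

+0.39 V

Sn²⁺/Sn is reduced (cathode, E° = −0.14 V) and Ga³⁺/Ga is oxidized (anode).
The standard potential is −0.14 − (−0.55) = +0.41 V and the balanced reaction transfers n = 6 electrons.
Balancing gives 3 Sn^2+(aq) + 2 Ga(s) → 3 Sn(s) + 2 Ga^3+(aq); hence Q = [Ga^3+(aq)]^2 / [Sn^2+(aq)]^3 = 97.7 (log Q = 1.990).
By the Nernst equation, E = +0.41 − (0.0641/6)·(1.990) = +0.39 V.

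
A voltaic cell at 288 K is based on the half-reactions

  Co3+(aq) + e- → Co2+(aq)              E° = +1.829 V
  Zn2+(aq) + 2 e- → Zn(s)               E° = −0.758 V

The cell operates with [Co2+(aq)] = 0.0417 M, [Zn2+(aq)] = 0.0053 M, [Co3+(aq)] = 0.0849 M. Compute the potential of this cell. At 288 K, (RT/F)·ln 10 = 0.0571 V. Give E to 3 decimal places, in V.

The Co³⁺/Co²⁺ couple has the more positive E°, so it is the cathode; Zn²⁺/Zn is the anode.
E°cell = E°cat − E°an = +1.829 − (−0.758) = +2.587 V; n = 2.
For the overall reaction 2 Co3+(aq) + Zn(s) → 2 Co2+(aq) + Zn2+(aq), Q = ([Co2+(aq)]^2·[Zn2+(aq)]) / [Co3+(aq)]^2 = 0.00128, giving log Q = −2.893.
Applying E = E° − (RT ln10/nF)·log Q gives +2.587 − (0.0571/2)(−2.893) = +2.670 V.

+2.670 V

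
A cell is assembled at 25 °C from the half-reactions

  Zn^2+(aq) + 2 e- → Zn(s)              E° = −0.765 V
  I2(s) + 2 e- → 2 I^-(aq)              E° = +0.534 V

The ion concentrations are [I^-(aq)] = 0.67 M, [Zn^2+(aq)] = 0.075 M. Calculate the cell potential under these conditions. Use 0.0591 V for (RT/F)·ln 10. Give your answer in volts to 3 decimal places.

I₂/I⁻ is reduced (cathode, E° = +0.534 V) and Zn²⁺/Zn is oxidized (anode).
E°cell = +0.534 − (−0.765) = +1.299 V, with n = 2 electrons transferred.
Balancing gives I2(s) + Zn(s) → 2 I^-(aq) + Zn^2+(aq); hence Q = [I^-(aq)]^2·[Zn^2+(aq)] = 0.0337 (log Q = −1.473).
Applying E = E° − (RT ln10/nF)·log Q gives +1.299 − (0.0591/2)(−1.473) = +1.343 V.

+1.343 V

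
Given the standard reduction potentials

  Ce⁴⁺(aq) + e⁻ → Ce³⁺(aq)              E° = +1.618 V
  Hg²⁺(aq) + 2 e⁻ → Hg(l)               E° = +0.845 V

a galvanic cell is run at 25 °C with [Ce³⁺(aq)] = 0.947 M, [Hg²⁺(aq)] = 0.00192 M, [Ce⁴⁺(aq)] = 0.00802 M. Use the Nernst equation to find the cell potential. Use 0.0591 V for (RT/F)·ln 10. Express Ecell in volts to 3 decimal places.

Since E°(Ce⁴⁺/Ce³⁺) > E°(Hg²⁺/Hg), Ce⁴⁺/Ce³⁺ serves as the cathode.
The standard potential is +1.618 − (+0.845) = +0.773 V and the balanced reaction transfers n = 2 electrons.
Balancing gives 2 Ce⁴⁺(aq) + Hg(l) → 2 Ce³⁺(aq) + Hg²⁺(aq); hence Q = ([Ce³⁺(aq)]^2·[Hg²⁺(aq)]) / [Ce⁴⁺(aq)]^2 = 26.8 (log Q = 1.428).
By the Nernst equation, E = +0.773 − (0.0591/2)·(1.428) = +0.731 V.

+0.731 V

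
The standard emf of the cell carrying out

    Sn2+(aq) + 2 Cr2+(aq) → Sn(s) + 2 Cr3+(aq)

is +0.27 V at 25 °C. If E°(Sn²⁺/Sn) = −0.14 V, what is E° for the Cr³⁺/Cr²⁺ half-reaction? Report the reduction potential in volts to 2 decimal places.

−0.41 V

In the reaction as written the Sn²⁺/Sn couple is reduced (cathode) and Cr³⁺/Cr²⁺ is oxidized (anode), so E°cell = E°(Sn²⁺/Sn) − E°(Cr³⁺/Cr²⁺).
E°(Cr³⁺/Cr²⁺) = E°(cathode) − E°cell = −0.14 − (+0.27) = −0.41 V.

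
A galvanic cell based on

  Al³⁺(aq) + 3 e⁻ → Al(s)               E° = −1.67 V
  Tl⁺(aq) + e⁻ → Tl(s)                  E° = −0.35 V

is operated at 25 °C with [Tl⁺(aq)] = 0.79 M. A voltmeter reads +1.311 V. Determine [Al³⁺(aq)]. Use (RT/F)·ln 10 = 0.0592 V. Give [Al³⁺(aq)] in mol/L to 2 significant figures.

With Tl⁺/Tl at the cathode and Al³⁺/Al at the anode, E°cell = −0.35 − (−1.67) = +1.32 V (n = 3).
From the Nernst equation, log Q = n(E° − E)/0.0592 = 3·(+1.32 − (+1.311))/0.0592 = 0.456.
For 3 Tl⁺(aq) + Al(s) → 3 Tl(s) + Al³⁺(aq), the reaction quotient is Q = [Al³⁺(aq)] / [Tl⁺(aq)]^3.
Substituting the known concentrations and solving, log [Al³⁺(aq)] = 0.149 and [Al³⁺(aq)] = 1.4 M.

1.4 M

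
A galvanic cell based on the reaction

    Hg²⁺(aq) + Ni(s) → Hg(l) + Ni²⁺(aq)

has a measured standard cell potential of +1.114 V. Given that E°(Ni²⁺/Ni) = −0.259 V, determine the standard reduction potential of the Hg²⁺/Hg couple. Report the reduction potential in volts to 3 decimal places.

In the reaction as written the Hg²⁺/Hg couple is reduced (cathode) and Ni²⁺/Ni is oxidized (anode), so E°cell = E°(Hg²⁺/Hg) − E°(Ni²⁺/Ni).
E°(Hg²⁺/Hg) = E°cell + E°(anode) = +1.114 + (−0.259) = +0.855 V.

+0.855 V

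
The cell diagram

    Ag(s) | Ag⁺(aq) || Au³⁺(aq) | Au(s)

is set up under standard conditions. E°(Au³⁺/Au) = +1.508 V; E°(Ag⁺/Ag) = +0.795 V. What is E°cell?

+0.713 V

By convention the left-hand electrode in cell notation is the anode (oxidation) and the right-hand electrode is the cathode (reduction).
E°cell = E°(right) − E°(left) = +1.508 − (+0.795) = +0.713 V.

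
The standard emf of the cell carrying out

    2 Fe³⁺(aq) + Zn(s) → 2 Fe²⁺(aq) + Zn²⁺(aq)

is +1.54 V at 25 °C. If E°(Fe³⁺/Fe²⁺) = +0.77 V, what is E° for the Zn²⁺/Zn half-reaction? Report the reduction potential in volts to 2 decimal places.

−0.77 V

In the reaction as written the Fe³⁺/Fe²⁺ couple is reduced (cathode) and Zn²⁺/Zn is oxidized (anode), so E°cell = E°(Fe³⁺/Fe²⁺) − E°(Zn²⁺/Zn).
E°(Zn²⁺/Zn) = E°(cathode) − E°cell = +0.77 − (+1.54) = −0.77 V.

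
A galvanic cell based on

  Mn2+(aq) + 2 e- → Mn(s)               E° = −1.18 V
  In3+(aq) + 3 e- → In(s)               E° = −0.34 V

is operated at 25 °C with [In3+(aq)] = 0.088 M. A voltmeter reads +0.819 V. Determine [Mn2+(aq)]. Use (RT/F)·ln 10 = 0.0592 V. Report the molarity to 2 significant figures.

In³⁺/In is the cathode (higher E°); E°cell = −0.34 − (−1.18) = +0.84 V with n = 6.
Since E = E° − (0.0592/n)·log Q, log Q = n(E° − E)/0.0592 = 2.128.
The balanced reaction is 2 In3+(aq) + 3 Mn(s) → 2 In(s) + 3 Mn2+(aq), so Q = [Mn2+(aq)]^3 / [In3+(aq)]^2.
Solving for the unknown gives log [Mn2+(aq)] = 0.006, so [Mn2+(aq)] ≈ 1.0 M.

1.0 M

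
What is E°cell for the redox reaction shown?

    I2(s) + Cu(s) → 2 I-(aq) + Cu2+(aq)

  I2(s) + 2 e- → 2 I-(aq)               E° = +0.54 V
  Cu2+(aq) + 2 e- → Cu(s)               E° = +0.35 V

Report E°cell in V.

+0.19 V

I2(s) gains electrons, so the I₂/I⁻ couple is the cathode; the Cu²⁺/Cu couple is the anode.
E°cell = E°(cathode) − E°(anode) = +0.54 − (+0.35) = +0.19 V.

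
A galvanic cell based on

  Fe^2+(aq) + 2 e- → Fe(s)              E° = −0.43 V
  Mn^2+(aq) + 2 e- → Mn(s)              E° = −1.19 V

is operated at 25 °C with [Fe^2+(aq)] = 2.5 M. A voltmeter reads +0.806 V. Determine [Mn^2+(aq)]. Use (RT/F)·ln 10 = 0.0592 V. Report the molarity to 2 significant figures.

With Fe²⁺/Fe at the cathode and Mn²⁺/Mn at the anode, E°cell = −0.43 − (−1.19) = +0.76 V (n = 2).
Rearranging E = E° − (0.0592/n)·log Q gives log Q = 2(+0.76 − (+0.806))/0.0592 = −1.554.
For Fe^2+(aq) + Mn(s) → Fe(s) + Mn^2+(aq), the reaction quotient is Q = [Mn^2+(aq)] / [Fe^2+(aq)].
Solving for the unknown gives log [Mn^2+(aq)] = −1.156, so [Mn^2+(aq)] ≈ 0.070 M.

0.070 M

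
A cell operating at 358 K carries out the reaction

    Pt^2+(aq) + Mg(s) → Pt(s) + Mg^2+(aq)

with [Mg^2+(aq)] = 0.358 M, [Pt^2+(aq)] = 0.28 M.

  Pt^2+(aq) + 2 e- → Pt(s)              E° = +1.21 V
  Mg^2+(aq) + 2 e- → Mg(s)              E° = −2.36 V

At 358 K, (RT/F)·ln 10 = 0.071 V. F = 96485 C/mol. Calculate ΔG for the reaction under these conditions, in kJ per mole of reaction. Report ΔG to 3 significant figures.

−688 kJ/mol

The standard cell potential is +1.21 − (−2.36) = +3.57 V, with n = 2 electrons in the balanced equation.
Here Q = [Mg^2+(aq)] / [Pt^2+(aq)] = 1.28 (log Q = 0.107), giving E = +3.57 − (0.071/2)·(0.107) = +3.5662 V.
Then ΔG = −nFE = −2 × 96485 × +3.5662 J/mol = −688 kJ/mol.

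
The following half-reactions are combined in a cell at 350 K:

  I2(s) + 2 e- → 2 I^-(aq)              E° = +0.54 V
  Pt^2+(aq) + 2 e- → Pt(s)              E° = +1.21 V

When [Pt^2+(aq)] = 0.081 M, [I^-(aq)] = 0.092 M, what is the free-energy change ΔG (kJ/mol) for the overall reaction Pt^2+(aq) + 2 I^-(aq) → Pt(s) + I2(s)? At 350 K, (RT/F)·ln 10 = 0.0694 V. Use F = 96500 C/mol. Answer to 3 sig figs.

The standard cell potential is +1.21 − (+0.54) = +0.67 V, with n = 2 electrons in the balanced equation.
Q = 1 / ([Pt^2+(aq)]·[I^-(aq)]^2) = 1.46×10^3, so log Q = 3.164 and E = +0.67 − (0.0694/2)(3.164) = +0.5602 V.
Then ΔG = −nFE = −2 × 96500 × +0.5602 J/mol = −108 kJ/mol.

−108 kJ/mol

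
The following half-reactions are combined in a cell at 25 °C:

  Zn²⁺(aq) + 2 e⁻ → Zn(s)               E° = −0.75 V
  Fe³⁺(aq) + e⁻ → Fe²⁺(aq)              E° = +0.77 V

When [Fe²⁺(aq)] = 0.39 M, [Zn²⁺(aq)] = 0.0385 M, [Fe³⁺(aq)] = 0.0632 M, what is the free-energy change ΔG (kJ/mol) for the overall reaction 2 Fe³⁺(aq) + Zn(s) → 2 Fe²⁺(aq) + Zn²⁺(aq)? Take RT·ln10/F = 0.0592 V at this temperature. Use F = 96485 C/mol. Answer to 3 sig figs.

E°cell = +0.77 − (−0.75) = +1.52 V; the balanced reaction transfers n = 2 electrons.
The reaction quotient is ([Fe²⁺(aq)]^2·[Zn²⁺(aq)]) / [Fe³⁺(aq)]^2 = 1.47; by Nernst, E = +1.52 − (0.0592/2)(0.166) = +1.5151 V.
ΔG = −nFE = −(2)(96485)(+1.5151) J/mol = −292 kJ/mol.

−292 kJ/mol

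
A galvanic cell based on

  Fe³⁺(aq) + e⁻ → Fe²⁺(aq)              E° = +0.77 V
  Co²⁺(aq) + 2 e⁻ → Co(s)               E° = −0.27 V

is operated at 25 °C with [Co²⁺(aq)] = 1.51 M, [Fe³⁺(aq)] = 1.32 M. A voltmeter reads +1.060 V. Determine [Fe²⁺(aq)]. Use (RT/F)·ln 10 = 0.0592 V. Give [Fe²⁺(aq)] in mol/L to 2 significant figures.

0.49 M

Fe³⁺/Fe²⁺ is the cathode (higher E°); E°cell = +0.77 − (−0.27) = +1.04 V with n = 2.
Since E = E° − (0.0592/n)·log Q, log Q = n(E° − E)/0.0592 = −0.676.
For 2 Fe³⁺(aq) + Co(s) → 2 Fe²⁺(aq) + Co²⁺(aq), the reaction quotient is Q = ([Fe²⁺(aq)]^2·[Co²⁺(aq)]) / [Fe³⁺(aq)]^2.
Solving for the unknown gives log [Fe²⁺(aq)] = −0.307, so [Fe²⁺(aq)] ≈ 0.49 M.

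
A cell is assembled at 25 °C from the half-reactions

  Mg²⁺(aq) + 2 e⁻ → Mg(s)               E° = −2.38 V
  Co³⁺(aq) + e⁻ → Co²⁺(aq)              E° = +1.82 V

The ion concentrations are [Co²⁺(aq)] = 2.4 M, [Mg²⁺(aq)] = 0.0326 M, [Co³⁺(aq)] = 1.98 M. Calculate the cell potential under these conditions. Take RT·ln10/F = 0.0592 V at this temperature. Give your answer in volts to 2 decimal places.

+4.24 V

The Co³⁺/Co²⁺ couple has the more positive E°, so it is the cathode; Mg²⁺/Mg is the anode.
E°cell = +1.82 − (−2.38) = +4.20 V, with n = 2 electrons transferred.
For the overall reaction 2 Co³⁺(aq) + Mg(s) → 2 Co²⁺(aq) + Mg²⁺(aq), Q = ([Co²⁺(aq)]^2·[Mg²⁺(aq)]) / [Co³⁺(aq)]^2 = 0.0479, giving log Q = −1.320.
By the Nernst equation, E = +4.20 − (0.0592/2)·(−1.320) = +4.24 V.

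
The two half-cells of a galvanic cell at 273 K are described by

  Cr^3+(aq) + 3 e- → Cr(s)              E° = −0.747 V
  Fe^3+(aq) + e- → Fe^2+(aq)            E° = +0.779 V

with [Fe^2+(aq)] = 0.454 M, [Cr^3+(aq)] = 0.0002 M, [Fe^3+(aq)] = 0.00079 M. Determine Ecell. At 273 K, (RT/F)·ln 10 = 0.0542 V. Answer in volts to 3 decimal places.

+1.443 V

Since E°(Fe³⁺/Fe²⁺) > E°(Cr³⁺/Cr), Fe³⁺/Fe²⁺ serves as the cathode.
E°cell = +0.779 − (−0.747) = +1.526 V, with n = 3 electrons transferred.
Balancing gives 3 Fe^3+(aq) + Cr(s) → 3 Fe^2+(aq) + Cr^3+(aq); hence Q = ([Fe^2+(aq)]^3·[Cr^3+(aq)]) / [Fe^3+(aq)]^3 = 3.8×10^4 (log Q = 4.579).
Applying E = E° − (RT ln10/nF)·log Q gives +1.526 − (0.0542/3)(4.579) = +1.443 V.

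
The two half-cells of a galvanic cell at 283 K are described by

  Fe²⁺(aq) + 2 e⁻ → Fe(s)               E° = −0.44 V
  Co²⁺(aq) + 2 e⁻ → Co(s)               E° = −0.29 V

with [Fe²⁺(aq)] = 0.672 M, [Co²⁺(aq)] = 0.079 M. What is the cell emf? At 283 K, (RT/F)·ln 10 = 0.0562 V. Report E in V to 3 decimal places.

+0.124 V

The Co²⁺/Co couple has the more positive E°, so it is the cathode; Fe²⁺/Fe is the anode.
The standard potential is −0.29 − (−0.44) = +0.15 V and the balanced reaction transfers n = 2 electrons.
Balancing gives Co²⁺(aq) + Fe(s) → Co(s) + Fe²⁺(aq); hence Q = [Fe²⁺(aq)] / [Co²⁺(aq)] = 8.51 (log Q = 0.930).
By the Nernst equation, E = +0.15 − (0.0562/2)·(0.930) = +0.124 V.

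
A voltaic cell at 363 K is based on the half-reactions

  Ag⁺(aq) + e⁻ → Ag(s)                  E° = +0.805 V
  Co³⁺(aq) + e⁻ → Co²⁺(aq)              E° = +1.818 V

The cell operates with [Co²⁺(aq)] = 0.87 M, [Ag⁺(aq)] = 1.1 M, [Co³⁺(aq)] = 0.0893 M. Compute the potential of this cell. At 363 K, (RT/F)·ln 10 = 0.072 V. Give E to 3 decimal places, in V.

+0.939 V

The Co³⁺/Co²⁺ couple has the more positive E°, so it is the cathode; Ag⁺/Ag is the anode.
E°cell = +1.818 − (+0.805) = +1.013 V, with n = 1 electron transferred.
For the overall reaction Co³⁺(aq) + Ag(s) → Co²⁺(aq) + Ag⁺(aq), Q = ([Co²⁺(aq)]·[Ag⁺(aq)]) / [Co³⁺(aq)] = 10.7, giving log Q = 1.030.
E = E° − (0.072/n)·log Q = +1.013 − (0.072/1)(1.030) = +0.939 V.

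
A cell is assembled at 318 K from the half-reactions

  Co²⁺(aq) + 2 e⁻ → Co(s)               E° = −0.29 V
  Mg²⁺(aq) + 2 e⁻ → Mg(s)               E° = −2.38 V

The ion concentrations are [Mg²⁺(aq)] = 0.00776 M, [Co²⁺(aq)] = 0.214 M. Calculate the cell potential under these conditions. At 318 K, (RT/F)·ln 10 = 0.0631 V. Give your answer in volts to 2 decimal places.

+2.14 V

Co²⁺/Co is reduced (cathode, E° = −0.29 V) and Mg²⁺/Mg is oxidized (anode).
The standard potential is −0.29 − (−2.38) = +2.09 V and the balanced reaction transfers n = 2 electrons.
Balancing gives Co²⁺(aq) + Mg(s) → Co(s) + Mg²⁺(aq); hence Q = [Mg²⁺(aq)] / [Co²⁺(aq)] = 0.0363 (log Q = −1.441).
E = E° − (0.0631/n)·log Q = +2.09 − (0.0631/2)(−1.441) = +2.14 V.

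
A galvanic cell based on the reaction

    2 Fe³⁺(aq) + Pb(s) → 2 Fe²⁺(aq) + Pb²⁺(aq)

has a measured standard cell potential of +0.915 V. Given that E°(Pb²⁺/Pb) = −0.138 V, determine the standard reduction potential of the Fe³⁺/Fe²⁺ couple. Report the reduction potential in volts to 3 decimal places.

In the reaction as written the Fe³⁺/Fe²⁺ couple is reduced (cathode) and Pb²⁺/Pb is oxidized (anode), so E°cell = E°(Fe³⁺/Fe²⁺) − E°(Pb²⁺/Pb).
E°(Fe³⁺/Fe²⁺) = E°cell + E°(anode) = +0.915 + (−0.138) = +0.777 V.

+0.777 V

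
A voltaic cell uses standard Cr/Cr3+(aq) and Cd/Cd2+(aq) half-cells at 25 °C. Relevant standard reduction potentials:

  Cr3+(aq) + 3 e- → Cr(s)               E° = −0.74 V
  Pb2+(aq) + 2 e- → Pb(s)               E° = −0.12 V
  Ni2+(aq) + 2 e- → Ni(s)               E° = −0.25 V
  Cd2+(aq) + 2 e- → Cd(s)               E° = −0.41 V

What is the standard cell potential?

Of the two couples in this cell, the one with the more positive reduction potential is reduced at the cathode: here that is Cd²⁺/Cd (−0.41 V); Cr³⁺/Cr (−0.74 V) is the anode.
E°cell = E°(cathode) − E°(anode) = −0.41 − (−0.74) = +0.33 V.

+0.33 V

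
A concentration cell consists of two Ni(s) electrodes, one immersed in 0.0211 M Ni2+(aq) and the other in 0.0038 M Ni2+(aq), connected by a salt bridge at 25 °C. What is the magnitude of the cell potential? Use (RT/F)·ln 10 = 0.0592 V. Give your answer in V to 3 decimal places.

For a concentration cell E°cell = 0, since both electrodes use the same couple.
The compartment with the higher Ni2+(aq) concentration (0.0211 M) acts as the cathode; ions are reduced there and produced at the dilute (0.0038 M) anode.
With n = 2, Ecell = −(0.0592/2)·log([dilute]/[conc]) = −(0.0592/2)·log(0.0038/0.0211) = +0.022 V.

0.022 V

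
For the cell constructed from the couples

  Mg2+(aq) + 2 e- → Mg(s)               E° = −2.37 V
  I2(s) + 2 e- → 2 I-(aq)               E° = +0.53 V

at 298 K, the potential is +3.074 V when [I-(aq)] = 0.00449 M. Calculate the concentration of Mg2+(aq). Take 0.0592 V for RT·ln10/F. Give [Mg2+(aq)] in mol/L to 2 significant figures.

With I₂/I⁻ at the cathode and Mg²⁺/Mg at the anode, E°cell = +0.53 − (−2.37) = +2.90 V (n = 2).
From the Nernst equation, log Q = n(E° − E)/0.0592 = 2·(+2.90 − (+3.074))/0.0592 = −5.878.
The balanced reaction is I2(s) + Mg(s) → 2 I-(aq) + Mg2+(aq), so Q = [I-(aq)]^2·[Mg2+(aq)].
Isolating [Mg2+(aq)] in Q = 10^{−5.878} yields log [Mg2+(aq)] = −1.182, i.e. 0.066 M.

0.066 M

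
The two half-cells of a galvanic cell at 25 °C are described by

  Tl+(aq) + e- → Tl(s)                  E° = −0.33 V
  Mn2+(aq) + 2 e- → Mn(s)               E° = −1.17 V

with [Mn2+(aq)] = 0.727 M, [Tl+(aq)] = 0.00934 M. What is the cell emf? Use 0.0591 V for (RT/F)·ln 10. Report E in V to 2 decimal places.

Since E°(Tl⁺/Tl) > E°(Mn²⁺/Mn), Tl⁺/Tl serves as the cathode.
E°cell = −0.33 − (−1.17) = +0.84 V, with n = 2 electrons transferred.
The balanced reaction is 2 Tl+(aq) + Mn(s) → 2 Tl(s) + Mn2+(aq), so Q = [Mn2+(aq)] / [Tl+(aq)]^2 = 8.33×10^3 and log Q = 3.921.
E = E° − (0.0591/n)·log Q = +0.84 − (0.0591/2)(3.921) = +0.72 V.

+0.72 V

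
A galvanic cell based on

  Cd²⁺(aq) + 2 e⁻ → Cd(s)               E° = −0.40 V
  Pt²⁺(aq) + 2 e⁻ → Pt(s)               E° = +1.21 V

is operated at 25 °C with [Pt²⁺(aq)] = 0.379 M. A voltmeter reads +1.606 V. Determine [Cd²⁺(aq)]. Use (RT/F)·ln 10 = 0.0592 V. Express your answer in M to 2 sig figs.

The Pt²⁺/Pt couple has the larger reduction potential, so it is the cathode: E°cell = +1.21 − (−0.40) = +1.61 V and n = 2.
Rearranging E = E° − (0.0592/n)·log Q gives log Q = 2(+1.61 − (+1.606))/0.0592 = 0.135.
Balancing electrons gives Pt²⁺(aq) + Cd(s) → Pt(s) + Cd²⁺(aq); thus Q = [Cd²⁺(aq)] / [Pt²⁺(aq)].
Solving for the unknown gives log [Cd²⁺(aq)] = −0.286, so [Cd²⁺(aq)] ≈ 0.52 M.

0.52 M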